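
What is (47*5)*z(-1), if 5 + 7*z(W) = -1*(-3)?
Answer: -470/7 ≈ -67.143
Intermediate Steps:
z(W) = -2/7 (z(W) = -5/7 + (-1*(-3))/7 = -5/7 + (⅐)*3 = -5/7 + 3/7 = -2/7)
(47*5)*z(-1) = (47*5)*(-2/7) = 235*(-2/7) = -470/7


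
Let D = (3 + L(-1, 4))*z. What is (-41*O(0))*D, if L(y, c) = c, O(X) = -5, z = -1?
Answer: -1435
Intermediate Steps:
D = -7 (D = (3 + 4)*(-1) = 7*(-1) = -7)
(-41*O(0))*D = -41*(-5)*(-7) = 205*(-7) = -1435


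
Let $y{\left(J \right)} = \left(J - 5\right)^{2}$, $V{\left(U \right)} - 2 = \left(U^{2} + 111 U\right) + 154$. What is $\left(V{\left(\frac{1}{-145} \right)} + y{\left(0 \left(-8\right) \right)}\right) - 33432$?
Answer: $- \frac{699118369}{21025} \approx -33252.0$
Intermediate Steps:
$V{\left(U \right)} = 156 + U^{2} + 111 U$ ($V{\left(U \right)} = 2 + \left(\left(U^{2} + 111 U\right) + 154\right) = 2 + \left(154 + U^{2} + 111 U\right) = 156 + U^{2} + 111 U$)
$y{\left(J \right)} = \left(-5 + J\right)^{2}$
$\left(V{\left(\frac{1}{-145} \right)} + y{\left(0 \left(-8\right) \right)}\right) - 33432 = \left(\left(156 + \left(\frac{1}{-145}\right)^{2} + \frac{111}{-145}\right) + \left(-5 + 0 \left(-8\right)\right)^{2}\right) - 33432 = \left(\left(156 + \left(- \frac{1}{145}\right)^{2} + 111 \left(- \frac{1}{145}\right)\right) + \left(-5 + 0\right)^{2}\right) - 33432 = \left(\left(156 + \frac{1}{21025} - \frac{111}{145}\right) + \left(-5\right)^{2}\right) - 33432 = \left(\frac{3263806}{21025} + 25\right) - 33432 = \frac{3789431}{21025} - 33432 = - \frac{699118369}{21025}$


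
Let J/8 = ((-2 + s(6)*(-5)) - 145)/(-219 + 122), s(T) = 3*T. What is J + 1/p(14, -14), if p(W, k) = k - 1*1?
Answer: 28343/1455 ≈ 19.480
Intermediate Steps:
p(W, k) = -1 + k (p(W, k) = k - 1 = -1 + k)
J = 1896/97 (J = 8*(((-2 + (3*6)*(-5)) - 145)/(-219 + 122)) = 8*(((-2 + 18*(-5)) - 145)/(-97)) = 8*(((-2 - 90) - 145)*(-1/97)) = 8*((-92 - 145)*(-1/97)) = 8*(-237*(-1/97)) = 8*(237/97) = 1896/97 ≈ 19.546)
J + 1/p(14, -14) = 1896/97 + 1/(-1 - 14) = 1896/97 + 1/(-15) = 1896/97 - 1/15 = 28343/1455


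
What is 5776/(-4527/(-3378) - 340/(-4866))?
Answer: 15823687008/3862817 ≈ 4096.4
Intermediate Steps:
5776/(-4527/(-3378) - 340/(-4866)) = 5776/(-4527*(-1/3378) - 340*(-1/4866)) = 5776/(1509/1126 + 170/2433) = 5776/(3862817/2739558) = 5776*(2739558/3862817) = 15823687008/3862817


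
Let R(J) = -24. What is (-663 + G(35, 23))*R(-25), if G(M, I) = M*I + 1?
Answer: -3432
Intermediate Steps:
G(M, I) = 1 + I*M (G(M, I) = I*M + 1 = 1 + I*M)
(-663 + G(35, 23))*R(-25) = (-663 + (1 + 23*35))*(-24) = (-663 + (1 + 805))*(-24) = (-663 + 806)*(-24) = 143*(-24) = -3432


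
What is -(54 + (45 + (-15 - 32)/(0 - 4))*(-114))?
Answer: 12831/2 ≈ 6415.5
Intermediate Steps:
-(54 + (45 + (-15 - 32)/(0 - 4))*(-114)) = -(54 + (45 - 47/(-4))*(-114)) = -(54 + (45 - 47*(-¼))*(-114)) = -(54 + (45 + 47/4)*(-114)) = -(54 + (227/4)*(-114)) = -(54 - 12939/2) = -1*(-12831/2) = 12831/2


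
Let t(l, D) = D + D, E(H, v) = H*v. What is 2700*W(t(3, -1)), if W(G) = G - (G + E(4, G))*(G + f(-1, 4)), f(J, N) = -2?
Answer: -113400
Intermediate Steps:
t(l, D) = 2*D
W(G) = G - 5*G*(-2 + G) (W(G) = G - (G + 4*G)*(G - 2) = G - 5*G*(-2 + G))
2700*W(t(3, -1)) = 2700*((2*(-1))*(11 - 10*(-1))) = 2700*(-2*(11 - 5*(-2))) = 2700*(-2*(11 + 10)) = 2700*(-2*21) = 2700*(-42) = -113400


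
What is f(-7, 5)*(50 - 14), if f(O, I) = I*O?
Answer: -1260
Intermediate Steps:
f(-7, 5)*(50 - 14) = (5*(-7))*(50 - 14) = -35*36 = -1260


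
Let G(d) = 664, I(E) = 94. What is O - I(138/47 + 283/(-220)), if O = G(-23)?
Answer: 570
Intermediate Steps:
O = 664
O - I(138/47 + 283/(-220)) = 664 - 1*94 = 664 - 94 = 570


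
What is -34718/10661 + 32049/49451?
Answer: -1375165429/527197111 ≈ -2.6084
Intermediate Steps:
-34718/10661 + 32049/49451 = -1375165429/527197111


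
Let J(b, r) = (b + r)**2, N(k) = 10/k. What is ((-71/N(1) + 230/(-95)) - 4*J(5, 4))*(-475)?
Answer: 316845/2 ≈ 1.5842e+5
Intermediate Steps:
((-71/N(1) + 230/(-95)) - 4*J(5, 4))*(-475) = ((-71/(10/1) + 230/(-95)) - 4*(5 + 4)**2)*(-475) = ((-71/(10*1) + 230*(-1/95)) - 4*9**2)*(-475) = ((-71/10 - 46/19) - 4*81)*(-475) = ((-71*1/10 - 46/19) - 324)*(-475) = ((-71/10 - 46/19) - 324)*(-475) = (-1809/190 - 324)*(-475) = -63369/190*(-475) = 316845/2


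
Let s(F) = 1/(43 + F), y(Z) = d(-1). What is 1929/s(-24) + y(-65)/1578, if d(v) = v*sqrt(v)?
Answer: 36651 - I/1578 ≈ 36651.0 - 0.00063371*I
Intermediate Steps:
d(v) = v**(3/2)
y(Z) = -I (y(Z) = (-1)**(3/2) = -I)
1929/s(-24) + y(-65)/1578 = 1929/(1/(43 - 24)) - I/1578 = 1929/(1/19) - I*(1/1578) = 1929/(1/19) - I/1578 = 1929*19 - I/1578 = 36651 - I/1578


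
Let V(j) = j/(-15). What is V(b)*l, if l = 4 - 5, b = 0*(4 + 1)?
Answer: 0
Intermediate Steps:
b = 0 (b = 0*5 = 0)
V(j) = -j/15 (V(j) = j*(-1/15) = -j/15)
l = -1
V(b)*l = -1/15*0*(-1) = 0*(-1) = 0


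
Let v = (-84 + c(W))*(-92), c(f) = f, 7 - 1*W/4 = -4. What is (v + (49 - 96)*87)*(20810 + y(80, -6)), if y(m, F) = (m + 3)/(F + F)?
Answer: -102101533/12 ≈ -8.5085e+6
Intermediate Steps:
W = 44 (W = 28 - 4*(-4) = 28 + 16 = 44)
v = 3680 (v = (-84 + 44)*(-92) = -40*(-92) = 3680)
y(m, F) = (3 + m)/(2*F) (y(m, F) = (3 + m)/((2*F)) = (3 + m)*(1/(2*F)) = (3 + m)/(2*F))
(v + (49 - 96)*87)*(20810 + y(80, -6)) = (3680 + (49 - 96)*87)*(20810 + (1/2)*(3 + 80)/(-6)) = (3680 - 47*87)*(20810 + (1/2)*(-1/6)*83) = (3680 - 4089)*(20810 - 83/12) = -409*249637/12 = -102101533/12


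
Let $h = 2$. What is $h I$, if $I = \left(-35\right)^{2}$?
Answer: $2450$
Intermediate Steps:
$I = 1225$
$h I = 2 \cdot 1225 = 2450$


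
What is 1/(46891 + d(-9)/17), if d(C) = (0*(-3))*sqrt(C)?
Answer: 1/46891 ≈ 2.1326e-5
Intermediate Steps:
d(C) = 0 (d(C) = 0*sqrt(C) = 0)
1/(46891 + d(-9)/17) = 1/(46891 + 0/17) = 1/(46891 + 0*(1/17)) = 1/(46891 + 0) = 1/46891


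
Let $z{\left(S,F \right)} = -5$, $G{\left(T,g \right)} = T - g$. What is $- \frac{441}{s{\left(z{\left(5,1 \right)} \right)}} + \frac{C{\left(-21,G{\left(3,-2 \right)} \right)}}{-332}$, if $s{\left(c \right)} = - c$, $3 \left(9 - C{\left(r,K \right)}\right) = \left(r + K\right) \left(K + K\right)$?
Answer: $- \frac{440171}{4980} \approx -88.388$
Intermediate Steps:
$C{\left(r,K \right)} = 9 - \frac{2 K \left(K + r\right)}{3}$ ($C{\left(r,K \right)} = 9 - \frac{\left(r + K\right) \left(K + K\right)}{3} = 9 - \frac{\left(K + r\right) 2 K}{3} = 9 - \frac{2 K \left(K + r\right)}{3}$)
$- \frac{441}{s{\left(z{\left(5,1 \right)} \right)}} + \frac{C{\left(-21,G{\left(3,-2 \right)} \right)}}{-332} = - \frac{441}{\left(-1\right) \left(-5\right)} + \frac{9 - \frac{2 \left(3 - -2\right)^{2}}{3} - \frac{2}{3} \left(3 - -2\right) \left(-21\right)}{-332} = - \frac{441}{5} + \left(9 - \frac{2 \left(3 + 2\right)^{2}}{3} - \frac{2}{3} \left(3 + 2\right) \left(-21\right)\right) \left(- \frac{1}{332}\right) = \left(-441\right) \frac{1}{5} + \left(9 - \frac{2 \cdot 5^{2}}{3} - \frac{10}{3} \left(-21\right)\right) \left(- \frac{1}{332}\right) = - \frac{441}{5} + \left(9 - \frac{50}{3} + 70\right) \left(- \frac{1}{332}\right) = - \frac{441}{5} + \frac{187}{3} \left(- \frac{1}{332}\right) = - \frac{441}{5} - \frac{187}{996} = - \frac{440171}{4980}$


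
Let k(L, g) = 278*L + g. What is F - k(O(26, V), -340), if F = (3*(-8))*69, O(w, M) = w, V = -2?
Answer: -8544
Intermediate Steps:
F = -1656 (F = -24*69 = -1656)
k(L, g) = g + 278*L
F - k(O(26, V), -340) = -1656 - (-340 + 278*26) = -1656 - (-340 + 7228) = -1656 - 1*6888 = -1656 - 6888 = -8544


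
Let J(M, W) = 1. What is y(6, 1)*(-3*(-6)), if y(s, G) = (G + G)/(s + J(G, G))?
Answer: 36/7 ≈ 5.1429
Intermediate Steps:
y(s, G) = 2*G/(1 + s) (y(s, G) = (G + G)/(s + 1) = (2*G)/(1 + s) = 2*G/(1 + s))
y(6, 1)*(-3*(-6)) = (2*1/(1 + 6))*(-3*(-6)) = (2*1/7)*18 = (2*1*(⅐))*18 = (2/7)*18 = 36/7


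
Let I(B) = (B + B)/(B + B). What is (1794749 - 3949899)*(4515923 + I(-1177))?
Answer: -9732493608600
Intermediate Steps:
I(B) = 1 (I(B) = (2*B)/((2*B)) = (2*B)*(1/(2*B)) = 1)
(1794749 - 3949899)*(4515923 + I(-1177)) = (1794749 - 3949899)*(4515923 + 1) = -2155150*4515924 = -9732493608600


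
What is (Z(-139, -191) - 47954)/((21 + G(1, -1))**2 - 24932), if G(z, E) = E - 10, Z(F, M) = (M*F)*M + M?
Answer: 1279751/6208 ≈ 206.15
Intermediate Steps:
Z(F, M) = M + F*M**2 (Z(F, M) = (F*M)*M + M = F*M**2 + M = M + F*M**2)
G(z, E) = -10 + E
(Z(-139, -191) - 47954)/((21 + G(1, -1))**2 - 24932) = (-191*(1 - 139*(-191)) - 47954)/((21 + (-10 - 1))**2 - 24932) = (-191*(1 + 26549) - 47954)/((21 - 11)**2 - 24932) = (-191*26550 - 47954)/(10**2 - 24932) = (-5071050 - 47954)/(100 - 24932) = -5119004/(-24832) = -5119004*(-1/24832) = 1279751/6208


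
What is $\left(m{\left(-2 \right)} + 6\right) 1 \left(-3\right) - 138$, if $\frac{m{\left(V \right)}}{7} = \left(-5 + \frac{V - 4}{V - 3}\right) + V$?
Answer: $- \frac{171}{5} \approx -34.2$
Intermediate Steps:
$m{\left(V \right)} = -35 + 7 V + \frac{7 \left(-4 + V\right)}{-3 + V}$ ($m{\left(V \right)} = 7 \left(\left(-5 + \frac{V - 4}{V - 3}\right) + V\right) = 7 \left(\left(-5 + \frac{-4 + V}{-3 + V}\right) + V\right) = 7 \left(-5 + V + \frac{-4 + V}{-3 + V}\right) = -35 + 7 V + \frac{7 \left(-4 + V\right)}{-3 + V}$)
$\left(m{\left(-2 \right)} + 6\right) 1 \left(-3\right) - 138 = \left(\frac{7 \left(11 + \left(-2\right)^{2} - -14\right)}{-3 - 2} + 6\right) 1 \left(-3\right) - 138 = \left(\frac{7 \left(11 + 4 + 14\right)}{-5} + 6\right) 1 \left(-3\right) - 138 = \left(7 \left(- \frac{1}{5}\right) 29 + 6\right) 1 \left(-3\right) - 138 = \left(- \frac{203}{5} + 6\right) 1 \left(-3\right) - 138 = \left(- \frac{173}{5}\right) 1 \left(-3\right) - 138 = \left(- \frac{173}{5}\right) \left(-3\right) - 138 = \frac{519}{5} - 138 = - \frac{171}{5}$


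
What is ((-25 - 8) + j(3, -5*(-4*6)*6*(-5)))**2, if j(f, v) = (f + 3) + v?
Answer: 13155129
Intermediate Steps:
j(f, v) = 3 + f + v (j(f, v) = (3 + f) + v = 3 + f + v)
((-25 - 8) + j(3, -5*(-4*6)*6*(-5)))**2 = ((-25 - 8) + (3 + 3 - 5*(-4*6)*6*(-5)))**2 = (-33 + (3 + 3 - (-120)*6*(-5)))**2 = (-33 + (3 + 3 - 5*(-144)*(-5)))**2 = (-33 + (3 + 3 + 720*(-5)))**2 = (-33 + (3 + 3 - 3600))**2 = (-33 - 3594)**2 = (-3627)**2 = 13155129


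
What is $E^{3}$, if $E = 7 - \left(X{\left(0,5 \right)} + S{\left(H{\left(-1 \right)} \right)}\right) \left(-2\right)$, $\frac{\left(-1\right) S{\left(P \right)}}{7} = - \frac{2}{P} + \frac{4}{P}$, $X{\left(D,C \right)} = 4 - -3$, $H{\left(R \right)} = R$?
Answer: $117649$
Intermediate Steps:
$X{\left(D,C \right)} = 7$ ($X{\left(D,C \right)} = 4 + 3 = 7$)
$S{\left(P \right)} = - \frac{14}{P}$ ($S{\left(P \right)} = - 7 \left(- \frac{2}{P} + \frac{4}{P}\right) = - 7 \frac{2}{P} = - \frac{14}{P}$)
$E = 49$ ($E = 7 - \left(7 - \frac{14}{-1}\right) \left(-2\right) = 7 - \left(7 - -14\right) \left(-2\right) = 7 - \left(7 + 14\right) \left(-2\right) = 7 - 21 \left(-2\right) = 7 - -42 = 7 + 42 = 49$)
$E^{3} = 49^{3} = 117649$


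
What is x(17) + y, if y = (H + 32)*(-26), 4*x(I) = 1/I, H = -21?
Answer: -19447/68 ≈ -285.99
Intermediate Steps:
x(I) = 1/(4*I)
y = -286 (y = (-21 + 32)*(-26) = 11*(-26) = -286)
x(17) + y = (¼)/17 - 286 = (¼)*(1/17) - 286 = 1/68 - 286 = -19447/68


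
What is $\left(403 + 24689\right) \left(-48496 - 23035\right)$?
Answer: $-1794855852$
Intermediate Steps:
$\left(403 + 24689\right) \left(-48496 - 23035\right) = 25092 \left(-48496 - 23035\right) = 25092 \left(-71531\right) = -1794855852$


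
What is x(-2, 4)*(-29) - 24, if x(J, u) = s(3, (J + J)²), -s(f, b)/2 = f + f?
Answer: 324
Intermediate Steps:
s(f, b) = -4*f (s(f, b) = -2*(f + f) = -4*f)
x(J, u) = -12 (x(J, u) = -4*3 = -12)
x(-2, 4)*(-29) - 24 = -12*(-29) - 24 = 348 - 24 = 324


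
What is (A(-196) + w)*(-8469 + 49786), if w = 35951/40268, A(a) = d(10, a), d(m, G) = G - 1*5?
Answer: -332928956689/40268 ≈ -8.2678e+6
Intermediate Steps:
d(m, G) = -5 + G (d(m, G) = G - 5 = -5 + G)
A(a) = -5 + a
w = 35951/40268 (w = 35951*(1/40268) = 35951/40268 ≈ 0.89279)
(A(-196) + w)*(-8469 + 49786) = ((-5 - 196) + 35951/40268)*(-8469 + 49786) = (-201 + 35951/40268)*41317 = -8057917/40268*41317 = -332928956689/40268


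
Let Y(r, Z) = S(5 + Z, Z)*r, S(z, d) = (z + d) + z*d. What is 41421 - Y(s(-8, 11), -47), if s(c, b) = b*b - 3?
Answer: -181009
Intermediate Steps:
s(c, b) = -3 + b² (s(c, b) = b² - 3 = -3 + b²)
S(z, d) = d + z + d*z (S(z, d) = (d + z) + d*z = d + z + d*z)
Y(r, Z) = r*(5 + 2*Z + Z*(5 + Z)) (Y(r, Z) = (Z + (5 + Z) + Z*(5 + Z))*r = (5 + 2*Z + Z*(5 + Z))*r = r*(5 + 2*Z + Z*(5 + Z)))
41421 - Y(s(-8, 11), -47) = 41421 - (-3 + 11²)*(5 + (-47)² + 7*(-47)) = 41421 - (-3 + 121)*(5 + 2209 - 329) = 41421 - 118*1885 = 41421 - 1*222430 = 41421 - 222430 = -181009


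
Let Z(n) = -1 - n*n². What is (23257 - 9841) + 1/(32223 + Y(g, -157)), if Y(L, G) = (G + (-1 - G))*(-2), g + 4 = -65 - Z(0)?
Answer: 432330601/32225 ≈ 13416.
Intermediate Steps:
Z(n) = -1 - n³
g = -68 (g = -4 + (-65 - (-1 - 1*0³)) = -4 + (-65 - (-1 - 1*0)) = -4 + (-65 - (-1 + 0)) = -4 + (-65 - 1*(-1)) = -4 + (-65 + 1) = -4 - 64 = -68)
Y(L, G) = 2 (Y(L, G) = -1*(-2) = 2)
(23257 - 9841) + 1/(32223 + Y(g, -157)) = (23257 - 9841) + 1/(32223 + 2) = 13416 + 1/32225 = 432330601/32225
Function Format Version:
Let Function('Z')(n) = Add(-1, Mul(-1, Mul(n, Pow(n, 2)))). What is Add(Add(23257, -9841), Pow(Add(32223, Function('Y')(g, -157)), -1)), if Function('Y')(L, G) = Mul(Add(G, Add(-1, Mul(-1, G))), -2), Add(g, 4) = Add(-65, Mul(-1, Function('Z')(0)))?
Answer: Rational(432330601, 32225) ≈ 13416.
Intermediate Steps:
Function('Z')(n) = Add(-1, Mul(-1, Pow(n, 3)))
g = -68 (g = Add(-4, Add(-65, Mul(-1, Add(-1, Mul(-1, Pow(0, 3)))))) = Add(-4, Add(-65, Mul(-1, Add(-1, Mul(-1, 0))))) = Add(-4, Add(-65, Mul(-1, Add(-1, 0)))) = Add(-4, Add(-65, Mul(-1, -1))) = Add(-4, Add(-65, 1)) = Add(-4, -64) = -68)
Function('Y')(L, G) = 2 (Function('Y')(L, G) = Mul(-1, -2) = 2)
Add(Add(23257, -9841), Pow(Add(32223, Function('Y')(g, -157)), -1)) = Add(Add(23257, -9841), Pow(Add(32223, 2), -1)) = Add(13416, Pow(32225, -1)) = Add(13416, Rational(1, 32225)) = Rational(432330601, 32225)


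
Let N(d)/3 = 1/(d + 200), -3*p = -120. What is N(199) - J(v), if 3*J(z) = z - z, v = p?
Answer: 1/133 ≈ 0.0075188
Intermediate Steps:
p = 40 (p = -⅓*(-120) = 40)
v = 40
J(z) = 0 (J(z) = (z - z)/3 = (⅓)*0 = 0)
N(d) = 3/(200 + d) (N(d) = 3/(d + 200) = 3/(200 + d))
N(199) - J(v) = 3/(200 + 199) - 1*0 = 3/399 + 0 = 3*(1/399) + 0 = 1/133 + 0 = 1/133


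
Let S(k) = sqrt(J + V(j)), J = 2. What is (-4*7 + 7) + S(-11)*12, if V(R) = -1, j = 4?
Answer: -9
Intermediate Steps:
S(k) = 1 (S(k) = sqrt(2 - 1) = sqrt(1) = 1)
(-4*7 + 7) + S(-11)*12 = (-4*7 + 7) + 1*12 = (-28 + 7) + 12 = -21 + 12 = -9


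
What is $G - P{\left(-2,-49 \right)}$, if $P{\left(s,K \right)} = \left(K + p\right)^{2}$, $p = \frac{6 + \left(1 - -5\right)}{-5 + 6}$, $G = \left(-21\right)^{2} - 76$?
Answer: $-1004$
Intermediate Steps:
$G = 365$ ($G = 441 - 76 = 365$)
$p = 12$ ($p = \frac{6 + \left(1 + 5\right)}{1} = \left(6 + 6\right) 1 = 12 \cdot 1 = 12$)
$P{\left(s,K \right)} = \left(12 + K\right)^{2}$ ($P{\left(s,K \right)} = \left(K + 12\right)^{2} = \left(12 + K\right)^{2}$)
$G - P{\left(-2,-49 \right)} = 365 - \left(12 - 49\right)^{2} = 365 - \left(-37\right)^{2} = 365 - 1369 = -1004$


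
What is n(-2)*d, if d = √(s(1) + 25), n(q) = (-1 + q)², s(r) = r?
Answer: 9*√26 ≈ 45.891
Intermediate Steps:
d = √26 (d = √(1 + 25) = √26 ≈ 5.0990)
n(-2)*d = (-1 - 2)²*√26 = (-3)²*√26 = 9*√26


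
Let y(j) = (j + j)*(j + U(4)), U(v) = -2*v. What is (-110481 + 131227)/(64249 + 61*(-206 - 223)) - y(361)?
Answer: -4852638267/19040 ≈ -2.5487e+5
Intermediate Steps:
y(j) = 2*j*(-8 + j) (y(j) = (j + j)*(j - 2*4) = (2*j)*(j - 8) = (2*j)*(-8 + j) = 2*j*(-8 + j))
(-110481 + 131227)/(64249 + 61*(-206 - 223)) - y(361) = (-110481 + 131227)/(64249 + 61*(-206 - 223)) - 2*361*(-8 + 361) = 20746/(64249 + 61*(-429)) - 2*361*353 = 20746/(64249 - 26169) - 1*254866 = 20746/38080 - 254866 = 20746*(1/38080) - 254866 = 10373/19040 - 254866 = -4852638267/19040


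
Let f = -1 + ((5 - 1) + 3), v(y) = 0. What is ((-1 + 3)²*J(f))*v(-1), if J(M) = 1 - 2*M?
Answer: 0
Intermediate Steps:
f = 6 (f = -1 + (4 + 3) = -1 + 7 = 6)
((-1 + 3)²*J(f))*v(-1) = ((-1 + 3)²*(1 - 2*6))*0 = (2²*(1 - 12))*0 = (4*(-11))*0 = -44*0 = 0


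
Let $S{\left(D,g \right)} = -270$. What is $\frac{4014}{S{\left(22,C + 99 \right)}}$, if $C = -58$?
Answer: $- \frac{223}{15} \approx -14.867$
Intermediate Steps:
$\frac{4014}{S{\left(22,C + 99 \right)}} = \frac{4014}{-270} = 4014 \left(- \frac{1}{270}\right) = - \frac{223}{15}$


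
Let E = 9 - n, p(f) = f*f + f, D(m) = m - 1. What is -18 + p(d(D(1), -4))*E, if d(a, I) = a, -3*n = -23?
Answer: -18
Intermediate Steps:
n = 23/3 (n = -⅓*(-23) = 23/3 ≈ 7.6667)
D(m) = -1 + m
p(f) = f + f² (p(f) = f² + f = f + f²)
E = 4/3 (E = 9 - 1*23/3 = 9 - 23/3 = 4/3 ≈ 1.3333)
-18 + p(d(D(1), -4))*E = -18 + ((-1 + 1)*(1 + (-1 + 1)))*(4/3) = -18 + (0*(1 + 0))*(4/3) = -18 + (0*1)*(4/3) = -18 + 0*(4/3) = -18 + 0 = -18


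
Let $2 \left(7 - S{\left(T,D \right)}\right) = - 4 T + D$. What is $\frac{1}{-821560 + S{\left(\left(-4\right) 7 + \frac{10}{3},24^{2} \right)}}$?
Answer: $- \frac{3}{2465671} \approx -1.2167 \cdot 10^{-6}$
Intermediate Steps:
$S{\left(T,D \right)} = 7 + 2 T - \frac{D}{2}$ ($S{\left(T,D \right)} = 7 - \frac{- 4 T + D}{2} = 7 - \frac{D - 4 T}{2} = 7 - \left(\frac{D}{2} - 2 T\right) = 7 + 2 T - \frac{D}{2}$)
$\frac{1}{-821560 + S{\left(\left(-4\right) 7 + \frac{10}{3},24^{2} \right)}} = \frac{1}{-821560 + \left(7 + 2 \left(\left(-4\right) 7 + \frac{10}{3}\right) - \frac{24^{2}}{2}\right)} = \frac{1}{-821560 + \left(7 + 2 \left(-28 + 10 \cdot \frac{1}{3}\right) - 288\right)} = \frac{1}{-821560 + \left(7 + 2 \left(-28 + \frac{10}{3}\right) - 288\right)} = \frac{1}{-821560 + \left(7 + 2 \left(- \frac{74}{3}\right) - 288\right)} = \frac{1}{-821560 - \frac{991}{3}} = \frac{1}{- \frac{2465671}{3}} = - \frac{3}{2465671}$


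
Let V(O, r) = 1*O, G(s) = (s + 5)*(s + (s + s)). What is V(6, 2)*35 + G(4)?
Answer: 318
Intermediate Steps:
G(s) = 3*s*(5 + s) (G(s) = (5 + s)*(s + 2*s) = (5 + s)*(3*s) = 3*s*(5 + s))
V(O, r) = O
V(6, 2)*35 + G(4) = 6*35 + 3*4*(5 + 4) = 210 + 3*4*9 = 210 + 108 = 318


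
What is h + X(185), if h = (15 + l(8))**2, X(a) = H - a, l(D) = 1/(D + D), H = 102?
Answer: 36833/256 ≈ 143.88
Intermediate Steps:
l(D) = 1/(2*D)
X(a) = 102 - a
h = 58081/256 (h = (15 + (1/2)/8)**2 = (15 + (1/2)*(1/8))**2 = (15 + 1/16)**2 = (241/16)**2 = 58081/256 ≈ 226.88)
h + X(185) = 58081/256 + (102 - 1*185) = 58081/256 + (102 - 185) = 58081/256 - 83 = 36833/256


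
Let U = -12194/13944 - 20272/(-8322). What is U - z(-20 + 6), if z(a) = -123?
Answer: 57358557/460484 ≈ 124.56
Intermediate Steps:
U = 719025/460484 (U = -12194*1/13944 - 20272*(-1/8322) = -871/996 + 10136/4161 = 719025/460484 ≈ 1.5615)
U - z(-20 + 6) = 719025/460484 - 1*(-123) = 719025/460484 + 123 = 57358557/460484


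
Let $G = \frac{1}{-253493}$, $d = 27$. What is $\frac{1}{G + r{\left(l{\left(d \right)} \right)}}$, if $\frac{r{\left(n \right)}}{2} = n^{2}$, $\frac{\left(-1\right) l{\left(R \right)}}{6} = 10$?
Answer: $\frac{253493}{1825149599} \approx 0.00013889$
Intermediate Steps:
$l{\left(R \right)} = -60$ ($l{\left(R \right)} = \left(-6\right) 10 = -60$)
$G = - \frac{1}{253493} \approx -3.9449 \cdot 10^{-6}$
$r{\left(n \right)} = 2 n^{2}$
$\frac{1}{G + r{\left(l{\left(d \right)} \right)}} = \frac{1}{- \frac{1}{253493} + 2 \left(-60\right)^{2}} = \frac{1}{- \frac{1}{253493} + 2 \cdot 3600} = \frac{1}{- \frac{1}{253493} + 7200} = \frac{1}{\frac{1825149599}{253493}} = \frac{253493}{1825149599}$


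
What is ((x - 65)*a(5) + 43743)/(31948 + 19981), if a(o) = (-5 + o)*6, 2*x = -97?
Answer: 43743/51929 ≈ 0.84236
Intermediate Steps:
x = -97/2 (x = (1/2)*(-97) = -97/2 ≈ -48.500)
a(o) = -30 + 6*o
((x - 65)*a(5) + 43743)/(31948 + 19981) = ((-97/2 - 65)*(-30 + 6*5) + 43743)/(31948 + 19981) = (-227*(-30 + 30)/2 + 43743)/51929 = (-227/2*0 + 43743)*(1/51929) = (0 + 43743)*(1/51929) = 43743*(1/51929) = 43743/51929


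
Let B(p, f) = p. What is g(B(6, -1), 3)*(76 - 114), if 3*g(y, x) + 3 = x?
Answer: 0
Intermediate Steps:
g(y, x) = -1 + x/3
g(B(6, -1), 3)*(76 - 114) = (-1 + (⅓)*3)*(76 - 114) = (-1 + 1)*(-38) = 0*(-38) = 0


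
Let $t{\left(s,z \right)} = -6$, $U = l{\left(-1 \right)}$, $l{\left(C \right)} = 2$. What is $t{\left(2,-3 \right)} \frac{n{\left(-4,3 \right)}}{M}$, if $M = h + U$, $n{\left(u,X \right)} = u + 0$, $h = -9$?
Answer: $- \frac{24}{7} \approx -3.4286$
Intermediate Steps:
$U = 2$
$n{\left(u,X \right)} = u$
$M = -7$ ($M = -9 + 2 = -7$)
$t{\left(2,-3 \right)} \frac{n{\left(-4,3 \right)}}{M} = - 6 \left(- \frac{4}{-7}\right) = - 6 \left(\left(-4\right) \left(- \frac{1}{7}\right)\right) = \left(-6\right) \frac{4}{7} = - \frac{24}{7}$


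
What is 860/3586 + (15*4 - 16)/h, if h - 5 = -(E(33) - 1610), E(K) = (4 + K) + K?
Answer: 743242/2770185 ≈ 0.26830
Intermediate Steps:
E(K) = 4 + 2*K
h = 1545 (h = 5 - ((4 + 2*33) - 1610) = 5 - ((4 + 66) - 1610) = 5 - (70 - 1610) = 5 - 1*(-1540) = 5 + 1540 = 1545)
860/3586 + (15*4 - 16)/h = 860/3586 + (15*4 - 16)/1545 = 860*(1/3586) + (60 - 16)*(1/1545) = 430/1793 + 44*(1/1545) = 430/1793 + 44/1545 = 743242/2770185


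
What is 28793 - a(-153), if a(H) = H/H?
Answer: 28792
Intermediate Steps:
a(H) = 1
28793 - a(-153) = 28793 - 1*1 = 28793 - 1 = 28792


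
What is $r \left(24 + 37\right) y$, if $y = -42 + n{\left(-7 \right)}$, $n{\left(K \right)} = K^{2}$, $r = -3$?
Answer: $-1281$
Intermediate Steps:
$y = 7$ ($y = -42 + \left(-7\right)^{2} = -42 + 49 = 7$)
$r \left(24 + 37\right) y = - 3 \left(24 + 37\right) 7 = \left(-3\right) 61 \cdot 7 = \left(-183\right) 7 = -1281$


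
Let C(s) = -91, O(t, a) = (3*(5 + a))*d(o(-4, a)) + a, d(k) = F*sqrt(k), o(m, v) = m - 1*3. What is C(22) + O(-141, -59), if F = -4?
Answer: -150 + 648*I*sqrt(7) ≈ -150.0 + 1714.4*I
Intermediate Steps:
o(m, v) = -3 + m (o(m, v) = m - 3 = -3 + m)
d(k) = -4*sqrt(k)
O(t, a) = a - 4*I*sqrt(7)*(15 + 3*a) (O(t, a) = (3*(5 + a))*(-4*sqrt(-3 - 4)) + a = (15 + 3*a)*(-4*I*sqrt(7)) + a = -4*I*sqrt(7)*(15 + 3*a) + a = a - 4*I*sqrt(7)*(15 + 3*a))
C(22) + O(-141, -59) = -91 + (-59 - 60*I*sqrt(7) - 12*I*(-59)*sqrt(7)) = -91 + (-59 - 60*I*sqrt(7) + 708*I*sqrt(7)) = -91 + (-59 + 648*I*sqrt(7)) = -150 + 648*I*sqrt(7)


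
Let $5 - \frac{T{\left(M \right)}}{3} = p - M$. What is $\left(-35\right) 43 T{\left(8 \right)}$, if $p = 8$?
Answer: $-22575$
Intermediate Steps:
$T{\left(M \right)} = -9 + 3 M$ ($T{\left(M \right)} = 15 - 3 \left(8 - M\right) = 15 + \left(-24 + 3 M\right) = -9 + 3 M$)
$\left(-35\right) 43 T{\left(8 \right)} = \left(-35\right) 43 \left(-9 + 3 \cdot 8\right) = - 1505 \left(-9 + 24\right) = \left(-1505\right) 15 = -22575$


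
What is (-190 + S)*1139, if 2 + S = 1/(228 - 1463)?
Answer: -270080819/1235 ≈ -2.1869e+5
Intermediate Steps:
S = -2471/1235 (S = -2 + 1/(228 - 1463) = -2 + 1/(-1235) = -2 - 1/1235 = -2471/1235 ≈ -2.0008)
(-190 + S)*1139 = (-190 - 2471/1235)*1139 = -237121/1235*1139 = -270080819/1235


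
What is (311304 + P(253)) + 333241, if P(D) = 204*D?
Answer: 696157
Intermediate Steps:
(311304 + P(253)) + 333241 = (311304 + 204*253) + 333241 = (311304 + 51612) + 333241 = 362916 + 333241 = 696157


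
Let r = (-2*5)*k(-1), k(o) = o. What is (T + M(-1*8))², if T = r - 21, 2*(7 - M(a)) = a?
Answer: 0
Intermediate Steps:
M(a) = 7 - a/2
r = 10 (r = -2*5*(-1) = -10*(-1) = 10)
T = -11 (T = 10 - 21 = -11)
(T + M(-1*8))² = (-11 + (7 - (-1)*8/2))² = (-11 + (7 - ½*(-8)))² = (-11 + (7 + 4))² = (-11 + 11)² = 0² = 0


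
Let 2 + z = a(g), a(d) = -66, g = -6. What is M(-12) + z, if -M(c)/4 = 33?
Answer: -200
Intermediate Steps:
M(c) = -132 (M(c) = -4*33 = -132)
z = -68 (z = -2 - 66 = -68)
M(-12) + z = -132 - 68 = -200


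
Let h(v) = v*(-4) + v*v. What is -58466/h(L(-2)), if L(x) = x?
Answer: -29233/6 ≈ -4872.2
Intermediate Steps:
h(v) = v² - 4*v (h(v) = -4*v + v² = v² - 4*v)
-58466/h(L(-2)) = -58466*(-1/(2*(-4 - 2))) = -58466/((-2*(-6))) = -58466/12 = -58466*1/12 = -29233/6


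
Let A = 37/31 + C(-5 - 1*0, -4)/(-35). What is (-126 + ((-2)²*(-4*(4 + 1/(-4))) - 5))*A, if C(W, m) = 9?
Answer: -194056/1085 ≈ -178.85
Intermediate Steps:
A = 1016/1085 (A = 37/31 + 9/(-35) = 37*(1/31) + 9*(-1/35) = 37/31 - 9/35 = 1016/1085 ≈ 0.93641)
(-126 + ((-2)²*(-4*(4 + 1/(-4))) - 5))*A = (-126 + ((-2)²*(-4*(4 + 1/(-4))) - 5))*(1016/1085) = (-126 + (4*(-4*(4 - ¼)) - 5))*(1016/1085) = (-126 + (4*(-4*15/4) - 5))*(1016/1085) = (-126 + (4*(-15) - 5))*(1016/1085) = (-126 + (-60 - 5))*(1016/1085) = (-126 - 65)*(1016/1085) = -191*1016/1085 = -194056/1085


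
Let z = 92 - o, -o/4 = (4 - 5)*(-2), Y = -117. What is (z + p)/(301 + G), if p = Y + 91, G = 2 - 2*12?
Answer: 74/279 ≈ 0.26523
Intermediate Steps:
o = -8 (o = -4*(4 - 5)*(-2) = -(-4)*(-2) = -4*2 = -8)
G = -22 (G = 2 - 24 = -22)
p = -26 (p = -117 + 91 = -26)
z = 100 (z = 92 - 1*(-8) = 92 + 8 = 100)
(z + p)/(301 + G) = (100 - 26)/(301 - 22) = 74/279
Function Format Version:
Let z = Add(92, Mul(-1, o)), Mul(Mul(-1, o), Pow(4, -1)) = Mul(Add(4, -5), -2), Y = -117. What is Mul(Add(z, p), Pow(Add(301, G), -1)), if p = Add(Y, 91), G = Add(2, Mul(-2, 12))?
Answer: Rational(74, 279) ≈ 0.26523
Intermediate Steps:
o = -8 (o = Mul(-4, Mul(Add(4, -5), -2)) = Mul(-4, Mul(-1, -2)) = Mul(-4, 2) = -8)
G = -22 (G = Add(2, -24) = -22)
p = -26 (p = Add(-117, 91) = -26)
z = 100 (z = Add(92, Mul(-1, -8)) = Add(92, 8) = 100)
Mul(Add(z, p), Pow(Add(301, G), -1)) = Mul(Add(100, -26), Pow(Add(301, -22), -1)) = Mul(74, Pow(279, -1)) = Mul(74, Rational(1, 279)) = Rational(74, 279)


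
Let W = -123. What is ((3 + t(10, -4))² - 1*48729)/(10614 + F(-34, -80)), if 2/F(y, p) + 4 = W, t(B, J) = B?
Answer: -770890/168497 ≈ -4.5751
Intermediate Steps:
F(y, p) = -2/127 (F(y, p) = 2/(-4 - 123) = 2/(-127) = 2*(-1/127) = -2/127)
((3 + t(10, -4))² - 1*48729)/(10614 + F(-34, -80)) = ((3 + 10)² - 1*48729)/(10614 - 2/127) = (13² - 48729)/(1347976/127) = (169 - 48729)*(127/1347976) = -48560*127/1347976 = -770890/168497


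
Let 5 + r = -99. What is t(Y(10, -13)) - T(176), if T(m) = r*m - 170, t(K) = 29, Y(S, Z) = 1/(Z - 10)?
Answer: 18503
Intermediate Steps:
r = -104 (r = -5 - 99 = -104)
Y(S, Z) = 1/(-10 + Z)
T(m) = -170 - 104*m (T(m) = -104*m - 170 = -170 - 104*m)
t(Y(10, -13)) - T(176) = 29 - (-170 - 104*176) = 29 - (-170 - 18304) = 29 - 1*(-18474) = 29 + 18474 = 18503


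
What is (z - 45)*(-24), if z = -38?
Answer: 1992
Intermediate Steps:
(z - 45)*(-24) = (-38 - 45)*(-24) = -83*(-24) = 1992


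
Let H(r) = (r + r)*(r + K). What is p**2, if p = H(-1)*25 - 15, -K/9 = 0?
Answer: 1225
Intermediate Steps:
K = 0 (K = -9*0 = 0)
H(r) = 2*r**2 (H(r) = (r + r)*(r + 0) = (2*r)*r = 2*r**2)
p = 35 (p = (2*(-1)**2)*25 - 15 = (2*1)*25 - 15 = 2*25 - 15 = 50 - 15 = 35)
p**2 = 35**2 = 1225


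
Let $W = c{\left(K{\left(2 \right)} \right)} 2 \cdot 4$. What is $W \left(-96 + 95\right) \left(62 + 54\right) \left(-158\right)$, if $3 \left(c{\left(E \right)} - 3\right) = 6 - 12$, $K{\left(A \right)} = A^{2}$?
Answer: $146624$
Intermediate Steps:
$c{\left(E \right)} = 1$ ($c{\left(E \right)} = 3 + \frac{6 - 12}{3} = 3 + \frac{1}{3} \left(-6\right) = 3 - 2 = 1$)
$W = 8$ ($W = 1 \cdot 2 \cdot 4 = 2 \cdot 4 = 8$)
$W \left(-96 + 95\right) \left(62 + 54\right) \left(-158\right) = 8 \left(-96 + 95\right) \left(62 + 54\right) \left(-158\right) = 8 \left(\left(-1\right) 116\right) \left(-158\right) = 8 \left(-116\right) \left(-158\right) = \left(-928\right) \left(-158\right) = 146624$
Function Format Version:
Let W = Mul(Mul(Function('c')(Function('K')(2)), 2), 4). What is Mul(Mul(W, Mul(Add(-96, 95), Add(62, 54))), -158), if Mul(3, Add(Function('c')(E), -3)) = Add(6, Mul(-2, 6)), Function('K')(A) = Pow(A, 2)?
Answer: 146624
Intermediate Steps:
Function('c')(E) = 1 (Function('c')(E) = Add(3, Mul(Rational(1, 3), Add(6, Mul(-2, 6)))) = Add(3, Mul(Rational(1, 3), Add(6, -12))) = Add(3, Mul(Rational(1, 3), -6)) = Add(3, -2) = 1)
W = 8 (W = Mul(Mul(1, 2), 4) = Mul(2, 4) = 8)
Mul(Mul(W, Mul(Add(-96, 95), Add(62, 54))), -158) = Mul(Mul(8, Mul(Add(-96, 95), Add(62, 54))), -158) = Mul(Mul(8, Mul(-1, 116)), -158) = Mul(Mul(8, -116), -158) = Mul(-928, -158) = 146624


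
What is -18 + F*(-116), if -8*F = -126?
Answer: -1845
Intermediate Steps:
F = 63/4 (F = -1/8*(-126) = 63/4 ≈ 15.750)
-18 + F*(-116) = -18 + (63/4)*(-116) = -18 - 1827 = -1845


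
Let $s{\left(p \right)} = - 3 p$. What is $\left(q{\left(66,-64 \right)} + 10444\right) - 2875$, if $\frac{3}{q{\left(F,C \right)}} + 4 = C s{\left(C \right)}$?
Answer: $\frac{93038145}{12292} \approx 7569.0$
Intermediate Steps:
$q{\left(F,C \right)} = \frac{3}{-4 - 3 C^{2}}$ ($q{\left(F,C \right)} = \frac{3}{-4 + C \left(- 3 C\right)} = \frac{3}{-4 - 3 C^{2}}$)
$\left(q{\left(66,-64 \right)} + 10444\right) - 2875 = \left(\frac{3}{-4 - 3 \left(-64\right)^{2}} + 10444\right) - 2875 = \left(\frac{3}{-4 - 12288} + 10444\right) - 2875 = \left(\frac{3}{-12292} + 10444\right) - 2875 = \left(3 \left(- \frac{1}{12292}\right) + 10444\right) - 2875 = \left(- \frac{3}{12292} + 10444\right) - 2875 = \frac{128377645}{12292} - 2875 = \frac{93038145}{12292}$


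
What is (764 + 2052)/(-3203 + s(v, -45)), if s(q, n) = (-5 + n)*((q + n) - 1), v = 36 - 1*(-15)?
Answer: -2816/3453 ≈ -0.81552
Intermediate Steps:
v = 51 (v = 36 + 15 = 51)
s(q, n) = (-5 + n)*(-1 + n + q) (s(q, n) = (-5 + n)*((n + q) - 1) = (-5 + n)*(-1 + n + q))
(764 + 2052)/(-3203 + s(v, -45)) = (764 + 2052)/(-3203 + (5 + (-45)² - 6*(-45) - 5*51 - 45*51)) = 2816/(-3203 + (5 + 2025 + 270 - 255 - 2295)) = 2816/(-3203 - 250) = 2816/(-3453) = 2816*(-1/3453) = -2816/3453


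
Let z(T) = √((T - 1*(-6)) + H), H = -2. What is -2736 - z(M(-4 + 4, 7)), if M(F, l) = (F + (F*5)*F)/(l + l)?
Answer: -2738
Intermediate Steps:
M(F, l) = (F + 5*F²)/(2*l) (M(F, l) = (F + (5*F)*F)/((2*l)) = (F + 5*F²)*(1/(2*l)) = (F + 5*F²)/(2*l))
z(T) = √(4 + T) (z(T) = √((T - 1*(-6)) - 2) = √((T + 6) - 2) = √((6 + T) - 2) = √(4 + T))
-2736 - z(M(-4 + 4, 7)) = -2736 - √(4 + (½)*(-4 + 4)*(1 + 5*(-4 + 4))/7) = -2736 - √(4 + (½)*0*(⅐)*(1 + 5*0)) = -2736 - √(4 + (½)*0*(⅐)*(1 + 0)) = -2736 - √(4 + (½)*0*(⅐)*1) = -2736 - √(4 + 0) = -2736 - √4 = -2736 - 1*2 = -2736 - 2 = -2738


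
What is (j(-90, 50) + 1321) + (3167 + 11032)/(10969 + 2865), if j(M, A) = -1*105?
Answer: 16836343/13834 ≈ 1217.0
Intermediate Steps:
j(M, A) = -105
(j(-90, 50) + 1321) + (3167 + 11032)/(10969 + 2865) = (-105 + 1321) + (3167 + 11032)/(10969 + 2865) = 1216 + 14199/13834 = 16836343/13834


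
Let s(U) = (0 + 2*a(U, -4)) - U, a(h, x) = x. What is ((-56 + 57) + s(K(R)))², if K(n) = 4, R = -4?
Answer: 121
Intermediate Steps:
s(U) = -8 - U (s(U) = (0 + 2*(-4)) - U = (0 - 8) - U = -8 - U)
((-56 + 57) + s(K(R)))² = ((-56 + 57) + (-8 - 1*4))² = (1 + (-8 - 4))² = (1 - 12)² = (-11)² = 121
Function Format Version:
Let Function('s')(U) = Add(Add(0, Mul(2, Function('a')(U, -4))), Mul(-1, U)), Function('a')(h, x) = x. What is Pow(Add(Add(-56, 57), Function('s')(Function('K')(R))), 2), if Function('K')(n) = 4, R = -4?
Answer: 121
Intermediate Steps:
Function('s')(U) = Add(-8, Mul(-1, U)) (Function('s')(U) = Add(Add(0, Mul(2, -4)), Mul(-1, U)) = Add(Add(0, -8), Mul(-1, U)) = Add(-8, Mul(-1, U)))
Pow(Add(Add(-56, 57), Function('s')(Function('K')(R))), 2) = Pow(Add(Add(-56, 57), Add(-8, Mul(-1, 4))), 2) = Pow(Add(1, Add(-8, -4)), 2) = Pow(Add(1, -12), 2) = Pow(-11, 2) = 121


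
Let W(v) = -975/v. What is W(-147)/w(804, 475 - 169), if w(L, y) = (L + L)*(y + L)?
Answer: 65/17491824 ≈ 3.7160e-6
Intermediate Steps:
w(L, y) = 2*L*(L + y) (w(L, y) = (2*L)*(L + y) = 2*L*(L + y))
W(-147)/w(804, 475 - 169) = (-975/(-147))/((2*804*(804 + (475 - 169)))) = (-975*(-1/147))/((2*804*(804 + 306))) = 325/(49*((2*804*1110))) = (325/49)/1784880 = (325/49)*(1/1784880) = 65/17491824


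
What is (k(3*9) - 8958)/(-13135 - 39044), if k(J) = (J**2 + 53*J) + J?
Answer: 2257/17393 ≈ 0.12976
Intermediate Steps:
k(J) = J**2 + 54*J
(k(3*9) - 8958)/(-13135 - 39044) = ((3*9)*(54 + 3*9) - 8958)/(-13135 - 39044) = (27*(54 + 27) - 8958)/(-52179) = (27*81 - 8958)*(-1/52179) = (2187 - 8958)*(-1/52179) = -6771*(-1/52179) = 2257/17393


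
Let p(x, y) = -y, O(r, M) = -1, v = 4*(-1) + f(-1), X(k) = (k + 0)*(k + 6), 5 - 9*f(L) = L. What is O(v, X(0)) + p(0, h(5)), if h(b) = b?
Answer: -6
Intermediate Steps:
f(L) = 5/9 - L/9
X(k) = k*(6 + k)
v = -10/3 (v = 4*(-1) + (5/9 - ⅑*(-1)) = -4 + (5/9 + ⅑) = -4 + ⅔ = -10/3 ≈ -3.3333)
O(v, X(0)) + p(0, h(5)) = -1 - 1*5 = -1 - 5 = -6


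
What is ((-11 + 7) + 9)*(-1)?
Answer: -5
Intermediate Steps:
((-11 + 7) + 9)*(-1) = (-4 + 9)*(-1) = 5*(-1) = -5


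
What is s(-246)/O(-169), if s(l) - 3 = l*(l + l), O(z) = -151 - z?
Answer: 40345/6 ≈ 6724.2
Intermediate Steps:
s(l) = 3 + 2*l² (s(l) = 3 + l*(l + l) = 3 + l*(2*l) = 3 + 2*l²)
s(-246)/O(-169) = (3 + 2*(-246)²)/(-151 - 1*(-169)) = (3 + 2*60516)/(-151 + 169) = (3 + 121032)/18 = 121035*(1/18) = 40345/6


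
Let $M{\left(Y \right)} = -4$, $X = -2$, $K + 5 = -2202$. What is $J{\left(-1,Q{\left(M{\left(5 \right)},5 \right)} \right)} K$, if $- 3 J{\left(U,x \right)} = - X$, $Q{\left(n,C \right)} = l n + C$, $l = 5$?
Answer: $\frac{4414}{3} \approx 1471.3$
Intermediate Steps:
$K = -2207$ ($K = -5 - 2202 = -2207$)
$Q{\left(n,C \right)} = C + 5 n$ ($Q{\left(n,C \right)} = 5 n + C = C + 5 n$)
$J{\left(U,x \right)} = - \frac{2}{3}$ ($J{\left(U,x \right)} = - \frac{\left(-1\right) \left(-2\right)}{3} = \left(- \frac{1}{3}\right) 2 = - \frac{2}{3}$)
$J{\left(-1,Q{\left(M{\left(5 \right)},5 \right)} \right)} K = \left(- \frac{2}{3}\right) \left(-2207\right) = \frac{4414}{3}$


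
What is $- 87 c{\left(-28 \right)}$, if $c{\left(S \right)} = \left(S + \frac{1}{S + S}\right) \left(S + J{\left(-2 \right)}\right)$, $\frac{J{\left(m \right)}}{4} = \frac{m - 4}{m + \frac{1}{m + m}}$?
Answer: $- \frac{591513}{14} \approx -42251.0$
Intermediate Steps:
$J{\left(m \right)} = \frac{4 \left(-4 + m\right)}{m + \frac{1}{2 m}}$ ($J{\left(m \right)} = 4 \frac{m - 4}{m + \frac{1}{m + m}} = 4 \frac{-4 + m}{m + \frac{1}{2 m}} = \frac{4 \left(-4 + m\right)}{m + \frac{1}{2 m}}$)
$c{\left(S \right)} = \left(\frac{32}{3} + S\right) \left(S + \frac{1}{2 S}\right)$ ($c{\left(S \right)} = \left(S + \frac{1}{S + S}\right) \left(S + 8 \left(-2\right) \frac{1}{1 + 2 \left(-2\right)^{2}} \left(-4 - 2\right)\right) = \left(S + \frac{1}{2 S}\right) \left(S + 8 \left(-2\right) \frac{1}{1 + 2 \cdot 4} \left(-6\right)\right) = \left(S + \frac{1}{2 S}\right) \left(S + 8 \left(-2\right) \frac{1}{1 + 8} \left(-6\right)\right) = \left(S + \frac{1}{2 S}\right) \left(S + 8 \left(-2\right) \frac{1}{9} \left(-6\right)\right) = \left(S + \frac{1}{2 S}\right) \left(S + \frac{32}{3}\right) = \left(S + \frac{1}{2 S}\right) \left(\frac{32}{3} + S\right) = \left(\frac{32}{3} + S\right) \left(S + \frac{1}{2 S}\right)$)
$- 87 c{\left(-28 \right)} = - 87 \frac{32 - 28 \left(3 + 6 \left(-28\right)^{2} + 64 \left(-28\right)\right)}{6 \left(-28\right)} = - 87 \cdot \frac{1}{6} \left(- \frac{1}{28}\right) \left(32 - 28 \left(3 + 6 \cdot 784 - 1792\right)\right) = - 87 \cdot \frac{1}{6} \left(- \frac{1}{28}\right) \left(32 - 28 \left(3 + 4704 - 1792\right)\right) = - 87 \cdot \frac{1}{6} \left(- \frac{1}{28}\right) \left(32 - 81620\right) = - 87 \cdot \frac{1}{6} \left(- \frac{1}{28}\right) \left(-81588\right) = \left(-87\right) \frac{6799}{14} = - \frac{591513}{14}$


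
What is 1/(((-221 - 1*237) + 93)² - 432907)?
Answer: -1/299682 ≈ -3.3369e-6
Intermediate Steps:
1/(((-221 - 1*237) + 93)² - 432907) = 1/(((-221 - 237) + 93)² - 432907) = 1/((-458 + 93)² - 432907) = 1/((-365)² - 432907) = 1/(133225 - 432907) = 1/(-299682) = -1/299682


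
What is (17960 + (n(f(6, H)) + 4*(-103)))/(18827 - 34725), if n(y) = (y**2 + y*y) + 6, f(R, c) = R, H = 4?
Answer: -8813/7949 ≈ -1.1087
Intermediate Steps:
n(y) = 6 + 2*y**2 (n(y) = (y**2 + y**2) + 6 = 2*y**2 + 6 = 6 + 2*y**2)
(17960 + (n(f(6, H)) + 4*(-103)))/(18827 - 34725) = (17960 + ((6 + 2*6**2) + 4*(-103)))/(18827 - 34725) = (17960 + ((6 + 2*36) - 412))/(-15898) = (17960 + ((6 + 72) - 412))*(-1/15898) = (17960 + (78 - 412))*(-1/15898) = (17960 - 334)*(-1/15898) = 17626*(-1/15898) = -8813/7949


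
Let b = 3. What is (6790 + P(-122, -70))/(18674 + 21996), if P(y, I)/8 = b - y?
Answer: 779/4067 ≈ 0.19154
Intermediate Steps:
P(y, I) = 24 - 8*y (P(y, I) = 8*(3 - y) = 24 - 8*y)
(6790 + P(-122, -70))/(18674 + 21996) = (6790 + (24 - 8*(-122)))/(18674 + 21996) = (6790 + (24 + 976))/40670 = (6790 + 1000)*(1/40670) = 7790*(1/40670) = 779/4067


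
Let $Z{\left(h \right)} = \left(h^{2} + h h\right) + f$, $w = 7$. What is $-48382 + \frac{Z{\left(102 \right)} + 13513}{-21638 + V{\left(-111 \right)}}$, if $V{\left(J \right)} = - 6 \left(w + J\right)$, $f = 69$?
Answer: $- \frac{26756151}{553} \approx -48384.0$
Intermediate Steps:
$V{\left(J \right)} = -42 - 6 J$ ($V{\left(J \right)} = - 6 \left(7 + J\right) = -42 - 6 J$)
$Z{\left(h \right)} = 69 + 2 h^{2}$ ($Z{\left(h \right)} = \left(h^{2} + h h\right) + 69 = \left(h^{2} + h^{2}\right) + 69 = 2 h^{2} + 69 = 69 + 2 h^{2}$)
$-48382 + \frac{Z{\left(102 \right)} + 13513}{-21638 + V{\left(-111 \right)}} = -48382 + \frac{\left(69 + 2 \cdot 102^{2}\right) + 13513}{-21638 - -624} = -48382 + \frac{\left(69 + 2 \cdot 10404\right) + 13513}{-21638 + \left(-42 + 666\right)} = -48382 + \frac{\left(69 + 20808\right) + 13513}{-21638 + 624} = -48382 + \frac{20877 + 13513}{-21014} = -48382 + 34390 \left(- \frac{1}{21014}\right) = -48382 - \frac{905}{553} = - \frac{26756151}{553}$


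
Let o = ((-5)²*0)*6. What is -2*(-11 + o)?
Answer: 22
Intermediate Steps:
o = 0 (o = (25*0)*6 = 0*6 = 0)
-2*(-11 + o) = -2*(-11 + 0) = -2*(-11) = 22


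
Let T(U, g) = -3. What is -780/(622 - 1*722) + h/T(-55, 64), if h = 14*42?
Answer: -941/5 ≈ -188.20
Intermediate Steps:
h = 588
-780/(622 - 1*722) + h/T(-55, 64) = -780/(622 - 1*722) + 588/(-3) = -780/(622 - 722) + 588*(-⅓) = -780/(-100) - 196 = -780*(-1/100) - 196 = 39/5 - 196 = -941/5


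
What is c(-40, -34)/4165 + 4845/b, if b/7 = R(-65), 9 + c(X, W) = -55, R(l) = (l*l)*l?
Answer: -818351/45752525 ≈ -0.017886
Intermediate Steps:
R(l) = l³ (R(l) = l²*l = l³)
c(X, W) = -64 (c(X, W) = -9 - 55 = -64)
b = -1922375 (b = 7*(-65)³ = 7*(-274625) = -1922375)
c(-40, -34)/4165 + 4845/b = -64/4165 + 4845/(-1922375) = -64*1/4165 + 4845*(-1/1922375) = -64/4165 - 969/384475 = -818351/45752525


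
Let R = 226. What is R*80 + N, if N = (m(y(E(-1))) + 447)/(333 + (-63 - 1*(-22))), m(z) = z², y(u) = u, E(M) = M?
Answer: 1319952/73 ≈ 18082.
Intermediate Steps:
N = 112/73 (N = ((-1)² + 447)/(333 + (-63 - 1*(-22))) = (1 + 447)/(333 + (-63 + 22)) = 448/(333 - 41) = 448/292 = 448*(1/292) = 112/73 ≈ 1.5342)
R*80 + N = 226*80 + 112/73 = 18080 + 112/73 = 1319952/73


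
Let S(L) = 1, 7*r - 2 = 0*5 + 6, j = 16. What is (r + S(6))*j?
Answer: 240/7 ≈ 34.286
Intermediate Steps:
r = 8/7 (r = 2/7 + (0*5 + 6)/7 = 2/7 + (0 + 6)/7 = 2/7 + (1/7)*6 = 2/7 + 6/7 = 8/7 ≈ 1.1429)
(r + S(6))*j = (8/7 + 1)*16 = (15/7)*16 = 240/7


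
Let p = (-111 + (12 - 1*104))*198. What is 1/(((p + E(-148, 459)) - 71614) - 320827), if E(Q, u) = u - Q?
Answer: -1/432028 ≈ -2.3147e-6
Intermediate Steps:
p = -40194 (p = (-111 + (12 - 104))*198 = (-111 - 92)*198 = -203*198 = -40194)
1/(((p + E(-148, 459)) - 71614) - 320827) = 1/(((-40194 + (459 - 1*(-148))) - 71614) - 320827) = 1/(((-40194 + (459 + 148)) - 71614) - 320827) = 1/(((-40194 + 607) - 71614) - 320827) = 1/((-39587 - 71614) - 320827) = 1/(-111201 - 320827) = 1/(-432028) = -1/432028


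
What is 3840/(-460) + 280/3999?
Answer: -761368/91977 ≈ -8.2778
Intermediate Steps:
3840/(-460) + 280/3999 = 3840*(-1/460) + 280*(1/3999) = -192/23 + 280/3999 = -761368/91977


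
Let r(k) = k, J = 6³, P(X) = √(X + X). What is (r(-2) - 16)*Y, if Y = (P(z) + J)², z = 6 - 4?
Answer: -855432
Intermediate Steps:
z = 2
P(X) = √2*√X (P(X) = √(2*X) = √2*√X)
J = 216
Y = 47524 (Y = (√2*√2 + 216)² = (2 + 216)² = 218² = 47524)
(r(-2) - 16)*Y = (-2 - 16)*47524 = -18*47524 = -855432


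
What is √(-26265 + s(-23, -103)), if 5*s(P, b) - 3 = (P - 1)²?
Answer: I*√653730/5 ≈ 161.71*I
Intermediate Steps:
s(P, b) = ⅗ + (-1 + P)²/5 (s(P, b) = ⅗ + (P - 1)²/5 = ⅗ + (-1 + P)²/5)
√(-26265 + s(-23, -103)) = √(-26265 + (⅗ + (-1 - 23)²/5)) = √(-26265 + (⅗ + (⅕)*(-24)²)) = √(-26265 + (⅗ + (⅕)*576)) = √(-26265 + (⅗ + 576/5)) = √(-26265 + 579/5) = √(-130746/5) = I*√653730/5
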